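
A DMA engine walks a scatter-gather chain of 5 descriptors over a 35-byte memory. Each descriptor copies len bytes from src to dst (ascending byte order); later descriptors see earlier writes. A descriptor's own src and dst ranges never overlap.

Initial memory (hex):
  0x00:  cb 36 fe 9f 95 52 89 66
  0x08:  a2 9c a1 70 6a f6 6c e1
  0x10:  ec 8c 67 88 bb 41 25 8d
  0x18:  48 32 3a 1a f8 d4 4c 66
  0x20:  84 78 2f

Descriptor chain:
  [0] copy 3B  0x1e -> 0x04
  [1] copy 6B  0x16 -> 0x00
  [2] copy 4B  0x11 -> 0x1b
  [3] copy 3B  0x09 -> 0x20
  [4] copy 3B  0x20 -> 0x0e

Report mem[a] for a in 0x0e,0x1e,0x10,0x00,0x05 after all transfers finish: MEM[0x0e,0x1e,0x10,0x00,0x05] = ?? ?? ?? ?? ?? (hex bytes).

MEM[0x0e,0x1e,0x10,0x00,0x05] = 9c bb 70 25 1a

#0 dst[0x04+3] := {0x4c,0x66,0x84}
#1 dst[0x00+6] := {0x25,0x8d,0x48,0x32,0x3a,0x1a}
#2 dst[0x1b+4] := {0x8c,0x67,0x88,0xbb}
#3 dst[0x20+3] := {0x9c,0xa1,0x70}
#4 dst[0x0e+3] := {0x9c,0xa1,0x70}
query mem[0x0e]=0x9c, mem[0x1e]=0xbb, mem[0x10]=0x70, mem[0x00]=0x25, mem[0x05]=0x1a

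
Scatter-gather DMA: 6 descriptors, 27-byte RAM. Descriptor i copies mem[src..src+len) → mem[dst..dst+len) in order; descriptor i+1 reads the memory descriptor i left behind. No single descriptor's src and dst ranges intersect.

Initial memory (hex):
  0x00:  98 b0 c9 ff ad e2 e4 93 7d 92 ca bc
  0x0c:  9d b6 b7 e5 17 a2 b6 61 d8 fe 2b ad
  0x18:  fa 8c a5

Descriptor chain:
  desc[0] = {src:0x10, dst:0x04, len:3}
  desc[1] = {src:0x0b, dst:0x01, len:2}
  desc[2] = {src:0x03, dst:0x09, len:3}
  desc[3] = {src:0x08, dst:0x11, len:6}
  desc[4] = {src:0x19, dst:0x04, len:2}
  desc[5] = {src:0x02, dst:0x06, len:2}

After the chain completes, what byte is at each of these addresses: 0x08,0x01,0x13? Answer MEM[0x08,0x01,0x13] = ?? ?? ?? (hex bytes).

MEM[0x08,0x01,0x13] = 7d bc 17

#0 dst[0x04+3] := {0x17,0xa2,0xb6}
#1 dst[0x01+2] := {0xbc,0x9d}
#2 dst[0x09+3] := {0xff,0x17,0xa2}
#3 dst[0x11+6] := {0x7d,0xff,0x17,0xa2,0x9d,0xb6}
#4 dst[0x04+2] := {0x8c,0xa5}
#5 dst[0x06+2] := {0x9d,0xff}
query mem[0x08]=0x7d, mem[0x01]=0xbc, mem[0x13]=0x17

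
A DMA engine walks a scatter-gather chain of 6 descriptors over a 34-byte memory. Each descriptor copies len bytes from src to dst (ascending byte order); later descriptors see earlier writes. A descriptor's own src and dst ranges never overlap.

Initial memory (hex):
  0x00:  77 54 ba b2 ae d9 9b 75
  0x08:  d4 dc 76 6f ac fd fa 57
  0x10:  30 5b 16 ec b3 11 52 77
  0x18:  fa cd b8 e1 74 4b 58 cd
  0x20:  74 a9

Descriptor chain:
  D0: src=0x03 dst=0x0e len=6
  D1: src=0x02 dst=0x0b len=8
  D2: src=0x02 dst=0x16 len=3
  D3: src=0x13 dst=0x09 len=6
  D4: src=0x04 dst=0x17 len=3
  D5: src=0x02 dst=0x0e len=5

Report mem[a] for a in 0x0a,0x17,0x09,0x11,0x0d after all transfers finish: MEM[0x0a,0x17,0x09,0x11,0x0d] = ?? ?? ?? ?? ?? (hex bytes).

MEM[0x0a,0x17,0x09,0x11,0x0d] = b3 ae d4 d9 b2

[0] 0x03->0x0e len=6 : b2 ae d9 9b 75 d4
[1] 0x02->0x0b len=8 : ba b2 ae d9 9b 75 d4 dc
[2] 0x02->0x16 len=3 : ba b2 ae
[3] 0x13->0x09 len=6 : d4 b3 11 ba b2 ae
[4] 0x04->0x17 len=3 : ae d9 9b
[5] 0x02->0x0e len=5 : ba b2 ae d9 9b
query mem[0x0a]=0xb3, mem[0x17]=0xae, mem[0x09]=0xd4, mem[0x11]=0xd9, mem[0x0d]=0xb2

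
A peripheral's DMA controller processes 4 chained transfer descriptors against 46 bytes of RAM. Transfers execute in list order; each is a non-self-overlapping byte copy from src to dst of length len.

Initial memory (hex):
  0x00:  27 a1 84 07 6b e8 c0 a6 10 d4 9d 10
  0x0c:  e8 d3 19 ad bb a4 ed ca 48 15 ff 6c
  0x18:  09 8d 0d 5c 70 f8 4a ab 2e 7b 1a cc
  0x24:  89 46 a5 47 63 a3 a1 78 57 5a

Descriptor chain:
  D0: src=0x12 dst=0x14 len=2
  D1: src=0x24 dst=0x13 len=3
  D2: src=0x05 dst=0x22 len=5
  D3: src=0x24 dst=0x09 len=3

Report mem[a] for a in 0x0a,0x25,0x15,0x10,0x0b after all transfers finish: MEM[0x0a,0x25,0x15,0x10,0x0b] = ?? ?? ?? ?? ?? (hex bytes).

MEM[0x0a,0x25,0x15,0x10,0x0b] = 10 10 a5 bb d4

D0: mem[0x14..0x15] <- [ed ca]
D1: mem[0x13..0x15] <- [89 46 a5]
D2: mem[0x22..0x26] <- [e8 c0 a6 10 d4]
D3: mem[0x09..0x0b] <- [a6 10 d4]
query mem[0x0a]=0x10, mem[0x25]=0x10, mem[0x15]=0xa5, mem[0x10]=0xbb, mem[0x0b]=0xd4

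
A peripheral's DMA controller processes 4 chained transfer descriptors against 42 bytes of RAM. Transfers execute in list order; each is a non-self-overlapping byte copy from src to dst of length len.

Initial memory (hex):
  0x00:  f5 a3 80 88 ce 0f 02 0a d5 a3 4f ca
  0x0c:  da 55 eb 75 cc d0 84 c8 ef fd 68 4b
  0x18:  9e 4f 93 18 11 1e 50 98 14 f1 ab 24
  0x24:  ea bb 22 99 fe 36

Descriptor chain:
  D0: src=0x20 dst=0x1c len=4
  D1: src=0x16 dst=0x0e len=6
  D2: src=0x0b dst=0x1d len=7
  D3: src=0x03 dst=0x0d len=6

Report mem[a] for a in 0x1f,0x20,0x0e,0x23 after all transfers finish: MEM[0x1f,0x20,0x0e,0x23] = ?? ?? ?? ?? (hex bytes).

#0 dst[0x1c+4] := {0x14,0xf1,0xab,0x24}
#1 dst[0x0e+6] := {0x68,0x4b,0x9e,0x4f,0x93,0x18}
#2 dst[0x1d+7] := {0xca,0xda,0x55,0x68,0x4b,0x9e,0x4f}
#3 dst[0x0d+6] := {0x88,0xce,0x0f,0x02,0x0a,0xd5}
query mem[0x1f]=0x55, mem[0x20]=0x68, mem[0x0e]=0xce, mem[0x23]=0x4f

MEM[0x1f,0x20,0x0e,0x23] = 55 68 ce 4f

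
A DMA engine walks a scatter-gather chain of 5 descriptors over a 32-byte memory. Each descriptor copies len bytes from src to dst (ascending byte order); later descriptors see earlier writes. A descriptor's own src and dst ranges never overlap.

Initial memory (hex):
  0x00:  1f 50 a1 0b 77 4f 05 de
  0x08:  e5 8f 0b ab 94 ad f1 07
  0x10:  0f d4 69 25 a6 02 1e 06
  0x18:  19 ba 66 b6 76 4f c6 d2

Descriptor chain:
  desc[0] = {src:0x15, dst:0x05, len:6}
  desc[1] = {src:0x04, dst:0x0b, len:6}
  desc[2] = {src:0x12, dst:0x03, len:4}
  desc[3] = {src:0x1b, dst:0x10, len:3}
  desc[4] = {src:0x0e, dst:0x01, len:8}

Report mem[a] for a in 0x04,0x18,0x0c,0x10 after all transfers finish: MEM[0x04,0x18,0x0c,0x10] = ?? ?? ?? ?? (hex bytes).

D0: mem[0x05..0x0a] <- [02 1e 06 19 ba 66]
D1: mem[0x0b..0x10] <- [77 02 1e 06 19 ba]
D2: mem[0x03..0x06] <- [69 25 a6 02]
D3: mem[0x10..0x12] <- [b6 76 4f]
D4: mem[0x01..0x08] <- [06 19 b6 76 4f 25 a6 02]
query mem[0x04]=0x76, mem[0x18]=0x19, mem[0x0c]=0x02, mem[0x10]=0xb6

MEM[0x04,0x18,0x0c,0x10] = 76 19 02 b6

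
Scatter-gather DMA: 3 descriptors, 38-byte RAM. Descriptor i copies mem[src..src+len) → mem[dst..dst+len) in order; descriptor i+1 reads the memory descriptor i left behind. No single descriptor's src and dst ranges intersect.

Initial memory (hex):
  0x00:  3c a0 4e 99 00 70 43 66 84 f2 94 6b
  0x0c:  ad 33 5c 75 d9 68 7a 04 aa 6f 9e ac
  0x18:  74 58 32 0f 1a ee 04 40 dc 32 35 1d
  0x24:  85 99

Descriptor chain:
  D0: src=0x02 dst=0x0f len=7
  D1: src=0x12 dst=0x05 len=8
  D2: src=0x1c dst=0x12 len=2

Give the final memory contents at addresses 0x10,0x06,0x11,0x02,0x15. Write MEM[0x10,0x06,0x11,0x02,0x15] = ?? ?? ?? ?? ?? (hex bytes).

MEM[0x10,0x06,0x11,0x02,0x15] = 99 43 00 4e 84

#0 dst[0x0f+7] := {0x4e,0x99,0x00,0x70,0x43,0x66,0x84}
#1 dst[0x05+8] := {0x70,0x43,0x66,0x84,0x9e,0xac,0x74,0x58}
#2 dst[0x12+2] := {0x1a,0xee}
query mem[0x10]=0x99, mem[0x06]=0x43, mem[0x11]=0x00, mem[0x02]=0x4e, mem[0x15]=0x84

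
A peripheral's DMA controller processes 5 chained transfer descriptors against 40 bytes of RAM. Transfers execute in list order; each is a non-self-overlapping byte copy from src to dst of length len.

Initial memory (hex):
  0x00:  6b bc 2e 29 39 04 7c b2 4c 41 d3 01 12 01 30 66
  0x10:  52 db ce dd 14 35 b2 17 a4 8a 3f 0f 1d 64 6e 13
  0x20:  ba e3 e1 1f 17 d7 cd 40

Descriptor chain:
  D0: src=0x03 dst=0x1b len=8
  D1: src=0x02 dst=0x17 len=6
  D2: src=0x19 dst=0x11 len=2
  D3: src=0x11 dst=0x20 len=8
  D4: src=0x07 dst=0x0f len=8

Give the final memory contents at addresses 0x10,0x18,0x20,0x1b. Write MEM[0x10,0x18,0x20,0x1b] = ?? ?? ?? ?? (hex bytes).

[0] 0x03->0x1b len=8 : 29 39 04 7c b2 4c 41 d3
[1] 0x02->0x17 len=6 : 2e 29 39 04 7c b2
[2] 0x19->0x11 len=2 : 39 04
[3] 0x11->0x20 len=8 : 39 04 dd 14 35 b2 2e 29
[4] 0x07->0x0f len=8 : b2 4c 41 d3 01 12 01 30
query mem[0x10]=0x4c, mem[0x18]=0x29, mem[0x20]=0x39, mem[0x1b]=0x7c

MEM[0x10,0x18,0x20,0x1b] = 4c 29 39 7c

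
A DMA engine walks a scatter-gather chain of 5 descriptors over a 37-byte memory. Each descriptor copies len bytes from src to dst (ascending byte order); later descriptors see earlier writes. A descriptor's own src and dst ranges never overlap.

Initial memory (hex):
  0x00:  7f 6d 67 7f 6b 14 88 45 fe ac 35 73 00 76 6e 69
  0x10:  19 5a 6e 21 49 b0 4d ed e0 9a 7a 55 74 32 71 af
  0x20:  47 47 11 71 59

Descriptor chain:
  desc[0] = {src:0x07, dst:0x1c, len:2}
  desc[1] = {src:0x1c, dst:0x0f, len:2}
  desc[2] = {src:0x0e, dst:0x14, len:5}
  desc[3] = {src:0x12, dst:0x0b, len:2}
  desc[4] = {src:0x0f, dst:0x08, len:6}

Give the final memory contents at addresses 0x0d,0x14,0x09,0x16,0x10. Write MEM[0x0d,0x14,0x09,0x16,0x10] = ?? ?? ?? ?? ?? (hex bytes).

MEM[0x0d,0x14,0x09,0x16,0x10] = 6e 6e fe fe fe

D0: mem[0x1c..0x1d] <- [45 fe]
D1: mem[0x0f..0x10] <- [45 fe]
D2: mem[0x14..0x18] <- [6e 45 fe 5a 6e]
D3: mem[0x0b..0x0c] <- [6e 21]
D4: mem[0x08..0x0d] <- [45 fe 5a 6e 21 6e]
query mem[0x0d]=0x6e, mem[0x14]=0x6e, mem[0x09]=0xfe, mem[0x16]=0xfe, mem[0x10]=0xfe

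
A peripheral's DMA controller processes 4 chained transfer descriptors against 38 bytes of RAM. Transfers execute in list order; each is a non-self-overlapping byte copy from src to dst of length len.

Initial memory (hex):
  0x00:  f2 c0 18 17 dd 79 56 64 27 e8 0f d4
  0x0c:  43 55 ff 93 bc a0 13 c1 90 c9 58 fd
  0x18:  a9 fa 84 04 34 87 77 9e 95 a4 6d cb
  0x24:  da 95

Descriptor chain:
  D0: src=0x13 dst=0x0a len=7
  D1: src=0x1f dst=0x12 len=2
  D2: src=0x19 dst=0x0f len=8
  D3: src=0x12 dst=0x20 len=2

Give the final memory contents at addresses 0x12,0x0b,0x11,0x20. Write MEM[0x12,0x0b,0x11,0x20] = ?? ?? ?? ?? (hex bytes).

MEM[0x12,0x0b,0x11,0x20] = 34 90 04 34

#0 dst[0x0a+7] := {0xc1,0x90,0xc9,0x58,0xfd,0xa9,0xfa}
#1 dst[0x12+2] := {0x9e,0x95}
#2 dst[0x0f+8] := {0xfa,0x84,0x04,0x34,0x87,0x77,0x9e,0x95}
#3 dst[0x20+2] := {0x34,0x87}
query mem[0x12]=0x34, mem[0x0b]=0x90, mem[0x11]=0x04, mem[0x20]=0x34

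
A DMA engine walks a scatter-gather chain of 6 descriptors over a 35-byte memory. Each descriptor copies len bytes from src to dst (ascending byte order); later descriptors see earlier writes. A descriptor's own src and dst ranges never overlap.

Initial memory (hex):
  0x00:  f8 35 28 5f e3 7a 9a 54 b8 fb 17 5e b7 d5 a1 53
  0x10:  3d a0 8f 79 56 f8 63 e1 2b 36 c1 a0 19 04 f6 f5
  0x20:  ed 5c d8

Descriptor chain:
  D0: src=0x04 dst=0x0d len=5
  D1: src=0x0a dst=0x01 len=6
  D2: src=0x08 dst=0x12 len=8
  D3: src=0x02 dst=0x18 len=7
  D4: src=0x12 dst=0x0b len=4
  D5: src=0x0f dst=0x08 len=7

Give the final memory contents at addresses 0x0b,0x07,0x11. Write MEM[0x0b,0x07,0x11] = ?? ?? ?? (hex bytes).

#0 dst[0x0d+5] := {0xe3,0x7a,0x9a,0x54,0xb8}
#1 dst[0x01+6] := {0x17,0x5e,0xb7,0xe3,0x7a,0x9a}
#2 dst[0x12+8] := {0xb8,0xfb,0x17,0x5e,0xb7,0xe3,0x7a,0x9a}
#3 dst[0x18+7] := {0x5e,0xb7,0xe3,0x7a,0x9a,0x54,0xb8}
#4 dst[0x0b+4] := {0xb8,0xfb,0x17,0x5e}
#5 dst[0x08+7] := {0x9a,0x54,0xb8,0xb8,0xfb,0x17,0x5e}
query mem[0x0b]=0xb8, mem[0x07]=0x54, mem[0x11]=0xb8

MEM[0x0b,0x07,0x11] = b8 54 b8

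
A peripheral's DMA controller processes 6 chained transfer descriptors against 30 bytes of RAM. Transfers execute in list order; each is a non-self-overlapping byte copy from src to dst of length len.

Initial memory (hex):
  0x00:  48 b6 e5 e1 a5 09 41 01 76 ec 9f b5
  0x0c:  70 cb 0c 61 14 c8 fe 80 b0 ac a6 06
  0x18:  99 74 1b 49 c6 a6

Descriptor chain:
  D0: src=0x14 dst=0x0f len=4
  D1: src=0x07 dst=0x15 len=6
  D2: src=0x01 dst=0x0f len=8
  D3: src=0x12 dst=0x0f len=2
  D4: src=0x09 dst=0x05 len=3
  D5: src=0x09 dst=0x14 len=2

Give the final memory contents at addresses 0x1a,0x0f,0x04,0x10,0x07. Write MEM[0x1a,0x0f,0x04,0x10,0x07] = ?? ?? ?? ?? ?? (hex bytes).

  after D0: wrote 4B at 0x0f = b0aca606
  after D1: wrote 6B at 0x15 = 0176ec9fb570
  after D2: wrote 8B at 0x0f = b6e5e1a509410176
  after D3: wrote 2B at 0x0f = a509
  after D4: wrote 3B at 0x05 = ec9fb5
  after D5: wrote 2B at 0x14 = ec9f
query mem[0x1a]=0x70, mem[0x0f]=0xa5, mem[0x04]=0xa5, mem[0x10]=0x09, mem[0x07]=0xb5

MEM[0x1a,0x0f,0x04,0x10,0x07] = 70 a5 a5 09 b5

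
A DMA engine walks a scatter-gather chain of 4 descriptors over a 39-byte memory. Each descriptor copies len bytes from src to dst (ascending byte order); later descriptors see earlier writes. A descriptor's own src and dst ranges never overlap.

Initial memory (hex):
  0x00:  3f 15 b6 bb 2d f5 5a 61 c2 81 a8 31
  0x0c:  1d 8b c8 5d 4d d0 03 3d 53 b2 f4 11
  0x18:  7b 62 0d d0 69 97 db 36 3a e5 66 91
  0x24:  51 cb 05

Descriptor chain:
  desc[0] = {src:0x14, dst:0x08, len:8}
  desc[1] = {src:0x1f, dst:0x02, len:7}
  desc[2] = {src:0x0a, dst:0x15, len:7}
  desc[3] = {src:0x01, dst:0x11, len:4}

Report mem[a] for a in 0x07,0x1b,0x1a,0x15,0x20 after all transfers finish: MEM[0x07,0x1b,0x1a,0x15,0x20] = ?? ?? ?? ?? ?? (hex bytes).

  after D0: wrote 8B at 0x08 = 53b2f4117b620dd0
  after D1: wrote 7B at 0x02 = 363ae5669151cb
  after D2: wrote 7B at 0x15 = f4117b620dd04d
  after D3: wrote 4B at 0x11 = 15363ae5
query mem[0x07]=0x51, mem[0x1b]=0x4d, mem[0x1a]=0xd0, mem[0x15]=0xf4, mem[0x20]=0x3a

MEM[0x07,0x1b,0x1a,0x15,0x20] = 51 4d d0 f4 3a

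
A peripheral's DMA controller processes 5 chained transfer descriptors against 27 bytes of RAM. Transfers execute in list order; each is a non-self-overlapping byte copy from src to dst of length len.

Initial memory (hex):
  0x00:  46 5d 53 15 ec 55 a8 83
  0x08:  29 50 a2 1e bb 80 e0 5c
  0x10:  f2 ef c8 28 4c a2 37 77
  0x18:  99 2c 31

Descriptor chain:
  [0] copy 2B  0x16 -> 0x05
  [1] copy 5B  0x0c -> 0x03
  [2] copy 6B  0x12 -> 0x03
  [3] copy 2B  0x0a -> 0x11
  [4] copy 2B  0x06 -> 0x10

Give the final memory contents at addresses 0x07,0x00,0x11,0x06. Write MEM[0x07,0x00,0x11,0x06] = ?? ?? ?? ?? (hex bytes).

MEM[0x07,0x00,0x11,0x06] = 37 46 37 a2

D0: mem[0x05..0x06] <- [37 77]
D1: mem[0x03..0x07] <- [bb 80 e0 5c f2]
D2: mem[0x03..0x08] <- [c8 28 4c a2 37 77]
D3: mem[0x11..0x12] <- [a2 1e]
D4: mem[0x10..0x11] <- [a2 37]
query mem[0x07]=0x37, mem[0x00]=0x46, mem[0x11]=0x37, mem[0x06]=0xa2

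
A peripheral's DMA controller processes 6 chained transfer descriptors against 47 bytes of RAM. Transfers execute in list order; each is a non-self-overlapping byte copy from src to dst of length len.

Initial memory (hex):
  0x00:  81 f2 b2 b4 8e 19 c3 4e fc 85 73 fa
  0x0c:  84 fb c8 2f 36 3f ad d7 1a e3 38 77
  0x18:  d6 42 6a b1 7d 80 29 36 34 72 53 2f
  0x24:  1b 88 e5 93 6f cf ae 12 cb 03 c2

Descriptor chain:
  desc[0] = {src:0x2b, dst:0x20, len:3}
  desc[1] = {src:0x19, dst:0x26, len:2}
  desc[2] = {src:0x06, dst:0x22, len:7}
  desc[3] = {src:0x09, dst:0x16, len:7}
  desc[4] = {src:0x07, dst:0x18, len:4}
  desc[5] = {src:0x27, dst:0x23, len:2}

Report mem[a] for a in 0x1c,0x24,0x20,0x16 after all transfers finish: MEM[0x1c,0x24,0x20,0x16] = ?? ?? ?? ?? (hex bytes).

MEM[0x1c,0x24,0x20,0x16] = 2f 84 12 85

D0: mem[0x20..0x22] <- [12 cb 03]
D1: mem[0x26..0x27] <- [42 6a]
D2: mem[0x22..0x28] <- [c3 4e fc 85 73 fa 84]
D3: mem[0x16..0x1c] <- [85 73 fa 84 fb c8 2f]
D4: mem[0x18..0x1b] <- [4e fc 85 73]
D5: mem[0x23..0x24] <- [fa 84]
query mem[0x1c]=0x2f, mem[0x24]=0x84, mem[0x20]=0x12, mem[0x16]=0x85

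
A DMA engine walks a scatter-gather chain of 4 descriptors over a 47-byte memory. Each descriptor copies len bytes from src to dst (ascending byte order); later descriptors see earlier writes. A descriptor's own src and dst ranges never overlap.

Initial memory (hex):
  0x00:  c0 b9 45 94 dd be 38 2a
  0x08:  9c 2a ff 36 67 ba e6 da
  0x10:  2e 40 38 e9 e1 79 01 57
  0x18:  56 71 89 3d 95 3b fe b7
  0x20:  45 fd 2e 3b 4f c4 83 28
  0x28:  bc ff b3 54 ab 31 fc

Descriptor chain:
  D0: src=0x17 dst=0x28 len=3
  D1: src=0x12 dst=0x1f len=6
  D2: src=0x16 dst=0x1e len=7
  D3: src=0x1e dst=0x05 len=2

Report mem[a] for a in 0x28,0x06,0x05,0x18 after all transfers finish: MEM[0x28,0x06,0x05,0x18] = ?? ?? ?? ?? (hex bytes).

#0 dst[0x28+3] := {0x57,0x56,0x71}
#1 dst[0x1f+6] := {0x38,0xe9,0xe1,0x79,0x01,0x57}
#2 dst[0x1e+7] := {0x01,0x57,0x56,0x71,0x89,0x3d,0x95}
#3 dst[0x05+2] := {0x01,0x57}
query mem[0x28]=0x57, mem[0x06]=0x57, mem[0x05]=0x01, mem[0x18]=0x56

MEM[0x28,0x06,0x05,0x18] = 57 57 01 56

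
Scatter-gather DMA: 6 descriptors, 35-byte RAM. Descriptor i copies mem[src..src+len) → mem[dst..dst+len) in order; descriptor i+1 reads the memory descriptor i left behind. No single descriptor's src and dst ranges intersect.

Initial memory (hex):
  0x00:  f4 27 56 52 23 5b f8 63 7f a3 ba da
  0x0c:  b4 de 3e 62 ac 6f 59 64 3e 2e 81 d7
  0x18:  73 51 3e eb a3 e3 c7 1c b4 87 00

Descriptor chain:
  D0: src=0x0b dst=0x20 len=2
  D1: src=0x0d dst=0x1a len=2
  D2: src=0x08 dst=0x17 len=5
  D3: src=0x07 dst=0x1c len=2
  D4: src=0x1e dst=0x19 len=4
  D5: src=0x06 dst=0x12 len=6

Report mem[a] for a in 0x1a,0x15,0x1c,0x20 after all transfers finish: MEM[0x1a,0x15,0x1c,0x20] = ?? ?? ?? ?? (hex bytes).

MEM[0x1a,0x15,0x1c,0x20] = 1c a3 b4 da

[0] 0x0b->0x20 len=2 : da b4
[1] 0x0d->0x1a len=2 : de 3e
[2] 0x08->0x17 len=5 : 7f a3 ba da b4
[3] 0x07->0x1c len=2 : 63 7f
[4] 0x1e->0x19 len=4 : c7 1c da b4
[5] 0x06->0x12 len=6 : f8 63 7f a3 ba da
query mem[0x1a]=0x1c, mem[0x15]=0xa3, mem[0x1c]=0xb4, mem[0x20]=0xda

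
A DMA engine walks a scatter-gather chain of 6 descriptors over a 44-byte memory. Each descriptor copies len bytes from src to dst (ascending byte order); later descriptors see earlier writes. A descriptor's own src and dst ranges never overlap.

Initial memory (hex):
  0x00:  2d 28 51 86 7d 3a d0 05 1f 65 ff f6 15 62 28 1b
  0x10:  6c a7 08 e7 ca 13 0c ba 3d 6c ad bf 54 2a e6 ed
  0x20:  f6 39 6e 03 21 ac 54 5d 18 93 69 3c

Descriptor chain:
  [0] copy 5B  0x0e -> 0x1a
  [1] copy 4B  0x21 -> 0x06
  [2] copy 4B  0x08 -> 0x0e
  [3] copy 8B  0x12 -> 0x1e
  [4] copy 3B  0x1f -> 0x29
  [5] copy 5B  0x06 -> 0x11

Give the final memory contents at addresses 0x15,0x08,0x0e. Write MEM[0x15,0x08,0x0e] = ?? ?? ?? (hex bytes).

MEM[0x15,0x08,0x0e] = ff 03 03

[0] 0x0e->0x1a len=5 : 28 1b 6c a7 08
[1] 0x21->0x06 len=4 : 39 6e 03 21
[2] 0x08->0x0e len=4 : 03 21 ff f6
[3] 0x12->0x1e len=8 : 08 e7 ca 13 0c ba 3d 6c
[4] 0x1f->0x29 len=3 : e7 ca 13
[5] 0x06->0x11 len=5 : 39 6e 03 21 ff
query mem[0x15]=0xff, mem[0x08]=0x03, mem[0x0e]=0x03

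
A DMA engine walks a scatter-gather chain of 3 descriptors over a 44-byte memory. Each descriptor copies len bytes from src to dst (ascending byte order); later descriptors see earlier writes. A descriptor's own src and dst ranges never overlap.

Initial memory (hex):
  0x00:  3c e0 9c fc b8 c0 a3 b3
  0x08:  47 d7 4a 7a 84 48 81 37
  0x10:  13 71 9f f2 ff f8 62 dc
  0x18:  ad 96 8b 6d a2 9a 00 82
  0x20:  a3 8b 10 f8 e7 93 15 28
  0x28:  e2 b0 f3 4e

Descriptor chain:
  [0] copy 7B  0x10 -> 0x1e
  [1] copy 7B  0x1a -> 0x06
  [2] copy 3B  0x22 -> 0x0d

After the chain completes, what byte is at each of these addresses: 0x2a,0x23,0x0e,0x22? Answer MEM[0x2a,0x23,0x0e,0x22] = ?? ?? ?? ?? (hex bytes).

MEM[0x2a,0x23,0x0e,0x22] = f3 f8 f8 ff

[0] 0x10->0x1e len=7 : 13 71 9f f2 ff f8 62
[1] 0x1a->0x06 len=7 : 8b 6d a2 9a 13 71 9f
[2] 0x22->0x0d len=3 : ff f8 62
query mem[0x2a]=0xf3, mem[0x23]=0xf8, mem[0x0e]=0xf8, mem[0x22]=0xff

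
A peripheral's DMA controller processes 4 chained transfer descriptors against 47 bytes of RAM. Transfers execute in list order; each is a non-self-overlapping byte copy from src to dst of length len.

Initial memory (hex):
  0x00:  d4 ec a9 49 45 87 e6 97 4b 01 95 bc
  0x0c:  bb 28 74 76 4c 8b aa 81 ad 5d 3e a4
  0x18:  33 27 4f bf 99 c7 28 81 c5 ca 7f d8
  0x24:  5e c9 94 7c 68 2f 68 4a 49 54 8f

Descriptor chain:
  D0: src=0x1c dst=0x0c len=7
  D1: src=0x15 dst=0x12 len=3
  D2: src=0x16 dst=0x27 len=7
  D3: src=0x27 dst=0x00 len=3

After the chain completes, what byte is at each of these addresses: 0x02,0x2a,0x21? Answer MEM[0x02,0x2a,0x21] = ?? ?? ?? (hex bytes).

  after D0: wrote 7B at 0x0c = 99c72881c5ca7f
  after D1: wrote 3B at 0x12 = 5d3ea4
  after D2: wrote 7B at 0x27 = 3ea433274fbf99
  after D3: wrote 3B at 0x00 = 3ea433
query mem[0x02]=0x33, mem[0x2a]=0x27, mem[0x21]=0xca

MEM[0x02,0x2a,0x21] = 33 27 ca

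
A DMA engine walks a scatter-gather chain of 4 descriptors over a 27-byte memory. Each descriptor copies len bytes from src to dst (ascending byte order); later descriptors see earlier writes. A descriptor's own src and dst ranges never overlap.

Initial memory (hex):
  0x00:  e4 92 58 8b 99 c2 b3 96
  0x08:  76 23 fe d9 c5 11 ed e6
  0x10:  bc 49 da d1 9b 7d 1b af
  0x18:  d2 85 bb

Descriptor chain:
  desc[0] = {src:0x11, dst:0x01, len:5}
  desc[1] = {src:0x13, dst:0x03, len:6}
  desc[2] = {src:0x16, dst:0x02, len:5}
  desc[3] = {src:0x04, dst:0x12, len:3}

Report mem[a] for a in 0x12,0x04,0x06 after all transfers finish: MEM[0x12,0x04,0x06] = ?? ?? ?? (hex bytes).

D0: mem[0x01..0x05] <- [49 da d1 9b 7d]
D1: mem[0x03..0x08] <- [d1 9b 7d 1b af d2]
D2: mem[0x02..0x06] <- [1b af d2 85 bb]
D3: mem[0x12..0x14] <- [d2 85 bb]
query mem[0x12]=0xd2, mem[0x04]=0xd2, mem[0x06]=0xbb

MEM[0x12,0x04,0x06] = d2 d2 bb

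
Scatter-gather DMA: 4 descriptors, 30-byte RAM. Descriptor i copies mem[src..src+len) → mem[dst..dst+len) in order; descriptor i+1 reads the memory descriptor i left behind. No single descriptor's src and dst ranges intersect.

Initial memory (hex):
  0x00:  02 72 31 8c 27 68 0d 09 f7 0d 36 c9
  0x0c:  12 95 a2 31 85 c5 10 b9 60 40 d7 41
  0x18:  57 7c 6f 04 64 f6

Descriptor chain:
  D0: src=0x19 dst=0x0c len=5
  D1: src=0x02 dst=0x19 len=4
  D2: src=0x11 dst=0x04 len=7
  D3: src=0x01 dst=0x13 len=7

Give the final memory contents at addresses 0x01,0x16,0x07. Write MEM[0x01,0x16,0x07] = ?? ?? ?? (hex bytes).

[0] 0x19->0x0c len=5 : 7c 6f 04 64 f6
[1] 0x02->0x19 len=4 : 31 8c 27 68
[2] 0x11->0x04 len=7 : c5 10 b9 60 40 d7 41
[3] 0x01->0x13 len=7 : 72 31 8c c5 10 b9 60
query mem[0x01]=0x72, mem[0x16]=0xc5, mem[0x07]=0x60

MEM[0x01,0x16,0x07] = 72 c5 60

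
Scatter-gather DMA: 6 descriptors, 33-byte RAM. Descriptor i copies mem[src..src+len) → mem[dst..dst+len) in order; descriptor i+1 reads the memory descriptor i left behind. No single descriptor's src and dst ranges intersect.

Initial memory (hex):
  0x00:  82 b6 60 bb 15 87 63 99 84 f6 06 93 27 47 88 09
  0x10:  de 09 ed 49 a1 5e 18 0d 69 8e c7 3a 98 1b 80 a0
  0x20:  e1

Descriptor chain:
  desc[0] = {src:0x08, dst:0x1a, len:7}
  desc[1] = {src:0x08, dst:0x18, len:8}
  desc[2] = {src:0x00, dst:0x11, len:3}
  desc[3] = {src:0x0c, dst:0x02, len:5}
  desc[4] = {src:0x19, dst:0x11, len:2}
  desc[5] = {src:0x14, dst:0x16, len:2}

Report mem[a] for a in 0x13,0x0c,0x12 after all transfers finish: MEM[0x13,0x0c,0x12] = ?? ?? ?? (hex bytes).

MEM[0x13,0x0c,0x12] = 60 27 06

#0 dst[0x1a+7] := {0x84,0xf6,0x06,0x93,0x27,0x47,0x88}
#1 dst[0x18+8] := {0x84,0xf6,0x06,0x93,0x27,0x47,0x88,0x09}
#2 dst[0x11+3] := {0x82,0xb6,0x60}
#3 dst[0x02+5] := {0x27,0x47,0x88,0x09,0xde}
#4 dst[0x11+2] := {0xf6,0x06}
#5 dst[0x16+2] := {0xa1,0x5e}
query mem[0x13]=0x60, mem[0x0c]=0x27, mem[0x12]=0x06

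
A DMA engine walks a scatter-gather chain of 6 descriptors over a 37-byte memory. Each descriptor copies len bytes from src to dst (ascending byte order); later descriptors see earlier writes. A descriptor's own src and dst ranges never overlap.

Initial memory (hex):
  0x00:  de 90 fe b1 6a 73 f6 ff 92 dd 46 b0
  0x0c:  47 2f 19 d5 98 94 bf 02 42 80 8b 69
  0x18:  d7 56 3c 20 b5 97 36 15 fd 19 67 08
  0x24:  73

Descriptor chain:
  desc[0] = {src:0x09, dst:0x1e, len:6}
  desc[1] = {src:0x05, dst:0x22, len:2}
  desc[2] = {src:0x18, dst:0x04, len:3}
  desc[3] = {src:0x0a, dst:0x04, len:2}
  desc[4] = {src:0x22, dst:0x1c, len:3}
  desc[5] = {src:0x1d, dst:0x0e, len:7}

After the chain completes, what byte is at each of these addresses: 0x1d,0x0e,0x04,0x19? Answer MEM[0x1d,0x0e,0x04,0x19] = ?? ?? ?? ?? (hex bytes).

  after D0: wrote 6B at 0x1e = dd46b0472f19
  after D1: wrote 2B at 0x22 = 73f6
  after D2: wrote 3B at 0x04 = d7563c
  after D3: wrote 2B at 0x04 = 46b0
  after D4: wrote 3B at 0x1c = 73f673
  after D5: wrote 7B at 0x0e = f67346b04773f6
query mem[0x1d]=0xf6, mem[0x0e]=0xf6, mem[0x04]=0x46, mem[0x19]=0x56

MEM[0x1d,0x0e,0x04,0x19] = f6 f6 46 56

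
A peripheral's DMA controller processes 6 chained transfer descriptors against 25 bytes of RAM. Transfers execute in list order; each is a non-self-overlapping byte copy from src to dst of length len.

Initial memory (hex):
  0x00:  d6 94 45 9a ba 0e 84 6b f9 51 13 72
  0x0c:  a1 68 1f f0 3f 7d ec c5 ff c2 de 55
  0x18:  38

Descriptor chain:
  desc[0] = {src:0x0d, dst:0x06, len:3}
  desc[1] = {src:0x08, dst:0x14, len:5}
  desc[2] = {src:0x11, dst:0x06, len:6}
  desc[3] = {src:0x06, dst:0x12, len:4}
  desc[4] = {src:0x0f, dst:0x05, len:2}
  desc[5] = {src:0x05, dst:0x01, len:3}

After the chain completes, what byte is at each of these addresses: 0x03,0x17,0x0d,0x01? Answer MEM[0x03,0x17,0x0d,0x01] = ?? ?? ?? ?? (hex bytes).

#0 dst[0x06+3] := {0x68,0x1f,0xf0}
#1 dst[0x14+5] := {0xf0,0x51,0x13,0x72,0xa1}
#2 dst[0x06+6] := {0x7d,0xec,0xc5,0xf0,0x51,0x13}
#3 dst[0x12+4] := {0x7d,0xec,0xc5,0xf0}
#4 dst[0x05+2] := {0xf0,0x3f}
#5 dst[0x01+3] := {0xf0,0x3f,0xec}
query mem[0x03]=0xec, mem[0x17]=0x72, mem[0x0d]=0x68, mem[0x01]=0xf0

MEM[0x03,0x17,0x0d,0x01] = ec 72 68 f0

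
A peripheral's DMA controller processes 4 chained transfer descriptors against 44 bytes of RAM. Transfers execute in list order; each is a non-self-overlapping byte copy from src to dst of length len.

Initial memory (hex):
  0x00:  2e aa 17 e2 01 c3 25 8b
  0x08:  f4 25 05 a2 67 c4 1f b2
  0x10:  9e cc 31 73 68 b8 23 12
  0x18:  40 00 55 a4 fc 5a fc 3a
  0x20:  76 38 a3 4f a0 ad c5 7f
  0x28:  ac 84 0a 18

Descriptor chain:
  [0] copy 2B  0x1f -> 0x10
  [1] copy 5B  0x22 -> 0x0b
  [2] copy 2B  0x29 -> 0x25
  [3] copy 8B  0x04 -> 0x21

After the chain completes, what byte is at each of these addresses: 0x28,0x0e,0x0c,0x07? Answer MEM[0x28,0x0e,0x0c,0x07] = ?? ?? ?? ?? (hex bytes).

  after D0: wrote 2B at 0x10 = 3a76
  after D1: wrote 5B at 0x0b = a34fa0adc5
  after D2: wrote 2B at 0x25 = 840a
  after D3: wrote 8B at 0x21 = 01c3258bf42505a3
query mem[0x28]=0xa3, mem[0x0e]=0xad, mem[0x0c]=0x4f, mem[0x07]=0x8b

MEM[0x28,0x0e,0x0c,0x07] = a3 ad 4f 8b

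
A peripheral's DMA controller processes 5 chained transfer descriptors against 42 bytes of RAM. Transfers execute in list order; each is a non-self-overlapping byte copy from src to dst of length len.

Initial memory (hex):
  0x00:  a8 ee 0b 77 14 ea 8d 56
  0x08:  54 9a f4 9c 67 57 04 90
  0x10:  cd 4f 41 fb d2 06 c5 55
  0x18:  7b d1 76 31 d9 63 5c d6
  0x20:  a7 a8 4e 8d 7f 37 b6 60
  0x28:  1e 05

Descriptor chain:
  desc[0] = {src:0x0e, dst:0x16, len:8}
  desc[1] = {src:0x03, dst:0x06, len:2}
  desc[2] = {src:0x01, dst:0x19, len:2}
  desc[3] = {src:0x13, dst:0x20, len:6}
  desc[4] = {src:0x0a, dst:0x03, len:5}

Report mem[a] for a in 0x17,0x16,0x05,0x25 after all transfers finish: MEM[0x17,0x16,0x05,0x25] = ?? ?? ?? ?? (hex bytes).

#0 dst[0x16+8] := {0x04,0x90,0xcd,0x4f,0x41,0xfb,0xd2,0x06}
#1 dst[0x06+2] := {0x77,0x14}
#2 dst[0x19+2] := {0xee,0x0b}
#3 dst[0x20+6] := {0xfb,0xd2,0x06,0x04,0x90,0xcd}
#4 dst[0x03+5] := {0xf4,0x9c,0x67,0x57,0x04}
query mem[0x17]=0x90, mem[0x16]=0x04, mem[0x05]=0x67, mem[0x25]=0xcd

MEM[0x17,0x16,0x05,0x25] = 90 04 67 cd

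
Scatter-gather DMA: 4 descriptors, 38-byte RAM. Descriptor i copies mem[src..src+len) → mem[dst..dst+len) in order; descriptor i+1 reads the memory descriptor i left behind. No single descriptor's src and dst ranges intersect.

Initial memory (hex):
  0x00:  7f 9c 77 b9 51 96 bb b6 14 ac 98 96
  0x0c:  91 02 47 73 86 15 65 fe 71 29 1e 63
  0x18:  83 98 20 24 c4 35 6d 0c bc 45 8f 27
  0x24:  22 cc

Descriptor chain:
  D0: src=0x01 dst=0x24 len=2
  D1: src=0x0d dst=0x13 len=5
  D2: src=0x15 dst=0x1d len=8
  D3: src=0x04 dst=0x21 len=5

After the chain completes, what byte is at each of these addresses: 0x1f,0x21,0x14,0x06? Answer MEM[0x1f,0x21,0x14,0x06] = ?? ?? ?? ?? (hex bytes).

  after D0: wrote 2B at 0x24 = 9c77
  after D1: wrote 5B at 0x13 = 0247738615
  after D2: wrote 8B at 0x1d = 73861583982024c4
  after D3: wrote 5B at 0x21 = 5196bbb614
query mem[0x1f]=0x15, mem[0x21]=0x51, mem[0x14]=0x47, mem[0x06]=0xbb

MEM[0x1f,0x21,0x14,0x06] = 15 51 47 bb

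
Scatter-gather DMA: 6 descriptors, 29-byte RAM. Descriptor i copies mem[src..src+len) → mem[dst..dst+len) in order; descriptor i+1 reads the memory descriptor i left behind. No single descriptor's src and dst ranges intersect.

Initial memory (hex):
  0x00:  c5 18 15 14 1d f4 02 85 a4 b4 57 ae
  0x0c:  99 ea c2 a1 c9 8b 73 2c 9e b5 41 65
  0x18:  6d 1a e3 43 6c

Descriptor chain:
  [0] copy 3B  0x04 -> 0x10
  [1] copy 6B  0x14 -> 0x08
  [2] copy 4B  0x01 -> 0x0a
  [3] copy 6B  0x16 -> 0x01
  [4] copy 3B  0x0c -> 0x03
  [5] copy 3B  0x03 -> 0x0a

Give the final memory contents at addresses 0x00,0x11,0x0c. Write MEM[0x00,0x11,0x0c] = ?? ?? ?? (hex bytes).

MEM[0x00,0x11,0x0c] = c5 f4 c2

D0: mem[0x10..0x12] <- [1d f4 02]
D1: mem[0x08..0x0d] <- [9e b5 41 65 6d 1a]
D2: mem[0x0a..0x0d] <- [18 15 14 1d]
D3: mem[0x01..0x06] <- [41 65 6d 1a e3 43]
D4: mem[0x03..0x05] <- [14 1d c2]
D5: mem[0x0a..0x0c] <- [14 1d c2]
query mem[0x00]=0xc5, mem[0x11]=0xf4, mem[0x0c]=0xc2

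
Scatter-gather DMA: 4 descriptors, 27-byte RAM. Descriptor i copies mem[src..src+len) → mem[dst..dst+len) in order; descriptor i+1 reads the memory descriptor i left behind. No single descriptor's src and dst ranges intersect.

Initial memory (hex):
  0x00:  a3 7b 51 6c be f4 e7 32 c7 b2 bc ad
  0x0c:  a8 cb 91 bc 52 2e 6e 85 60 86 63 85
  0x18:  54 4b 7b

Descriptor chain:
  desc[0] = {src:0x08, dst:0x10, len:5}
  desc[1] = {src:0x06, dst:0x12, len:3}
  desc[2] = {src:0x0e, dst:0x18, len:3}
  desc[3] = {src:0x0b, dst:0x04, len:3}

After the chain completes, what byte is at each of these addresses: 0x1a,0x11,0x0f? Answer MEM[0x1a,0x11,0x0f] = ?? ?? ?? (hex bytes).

D0: mem[0x10..0x14] <- [c7 b2 bc ad a8]
D1: mem[0x12..0x14] <- [e7 32 c7]
D2: mem[0x18..0x1a] <- [91 bc c7]
D3: mem[0x04..0x06] <- [ad a8 cb]
query mem[0x1a]=0xc7, mem[0x11]=0xb2, mem[0x0f]=0xbc

MEM[0x1a,0x11,0x0f] = c7 b2 bc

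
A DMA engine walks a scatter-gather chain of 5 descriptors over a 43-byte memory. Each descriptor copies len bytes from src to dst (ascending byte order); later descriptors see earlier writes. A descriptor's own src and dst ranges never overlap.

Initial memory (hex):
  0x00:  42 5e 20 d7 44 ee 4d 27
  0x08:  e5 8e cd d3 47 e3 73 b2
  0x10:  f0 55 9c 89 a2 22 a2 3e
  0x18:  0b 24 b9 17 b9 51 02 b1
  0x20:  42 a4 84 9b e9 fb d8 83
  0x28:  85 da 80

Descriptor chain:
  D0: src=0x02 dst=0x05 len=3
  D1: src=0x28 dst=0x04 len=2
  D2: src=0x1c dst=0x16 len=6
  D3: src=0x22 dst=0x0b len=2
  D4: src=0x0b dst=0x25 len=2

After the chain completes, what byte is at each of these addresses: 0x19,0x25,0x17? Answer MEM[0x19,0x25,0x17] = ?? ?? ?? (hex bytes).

MEM[0x19,0x25,0x17] = b1 84 51

D0: mem[0x05..0x07] <- [20 d7 44]
D1: mem[0x04..0x05] <- [85 da]
D2: mem[0x16..0x1b] <- [b9 51 02 b1 42 a4]
D3: mem[0x0b..0x0c] <- [84 9b]
D4: mem[0x25..0x26] <- [84 9b]
query mem[0x19]=0xb1, mem[0x25]=0x84, mem[0x17]=0x51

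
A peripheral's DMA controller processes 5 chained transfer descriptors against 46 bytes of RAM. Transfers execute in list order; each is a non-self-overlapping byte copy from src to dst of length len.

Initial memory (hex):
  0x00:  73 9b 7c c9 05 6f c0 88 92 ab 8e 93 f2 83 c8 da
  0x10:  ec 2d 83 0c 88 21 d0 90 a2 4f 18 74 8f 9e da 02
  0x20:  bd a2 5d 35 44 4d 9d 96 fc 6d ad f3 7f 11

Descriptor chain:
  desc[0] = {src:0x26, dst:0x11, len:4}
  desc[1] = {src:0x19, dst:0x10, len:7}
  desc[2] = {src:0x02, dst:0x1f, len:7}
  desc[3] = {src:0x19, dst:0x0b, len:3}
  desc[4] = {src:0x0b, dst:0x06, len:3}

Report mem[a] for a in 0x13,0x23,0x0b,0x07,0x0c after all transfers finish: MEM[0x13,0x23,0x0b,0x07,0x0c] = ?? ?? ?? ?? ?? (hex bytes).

MEM[0x13,0x23,0x0b,0x07,0x0c] = 8f c0 4f 18 18

[0] 0x26->0x11 len=4 : 9d 96 fc 6d
[1] 0x19->0x10 len=7 : 4f 18 74 8f 9e da 02
[2] 0x02->0x1f len=7 : 7c c9 05 6f c0 88 92
[3] 0x19->0x0b len=3 : 4f 18 74
[4] 0x0b->0x06 len=3 : 4f 18 74
query mem[0x13]=0x8f, mem[0x23]=0xc0, mem[0x0b]=0x4f, mem[0x07]=0x18, mem[0x0c]=0x18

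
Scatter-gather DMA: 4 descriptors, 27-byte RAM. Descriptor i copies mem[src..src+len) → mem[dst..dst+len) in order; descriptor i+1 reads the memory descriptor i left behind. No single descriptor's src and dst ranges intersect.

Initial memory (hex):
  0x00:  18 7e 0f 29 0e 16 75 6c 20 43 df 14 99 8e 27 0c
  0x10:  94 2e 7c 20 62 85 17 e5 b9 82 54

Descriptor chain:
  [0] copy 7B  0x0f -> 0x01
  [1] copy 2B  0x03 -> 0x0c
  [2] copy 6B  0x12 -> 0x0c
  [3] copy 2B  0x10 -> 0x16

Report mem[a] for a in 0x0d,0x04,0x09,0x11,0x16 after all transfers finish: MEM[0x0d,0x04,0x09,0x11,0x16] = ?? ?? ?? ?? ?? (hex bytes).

MEM[0x0d,0x04,0x09,0x11,0x16] = 20 7c 43 e5 17

[0] 0x0f->0x01 len=7 : 0c 94 2e 7c 20 62 85
[1] 0x03->0x0c len=2 : 2e 7c
[2] 0x12->0x0c len=6 : 7c 20 62 85 17 e5
[3] 0x10->0x16 len=2 : 17 e5
query mem[0x0d]=0x20, mem[0x04]=0x7c, mem[0x09]=0x43, mem[0x11]=0xe5, mem[0x16]=0x17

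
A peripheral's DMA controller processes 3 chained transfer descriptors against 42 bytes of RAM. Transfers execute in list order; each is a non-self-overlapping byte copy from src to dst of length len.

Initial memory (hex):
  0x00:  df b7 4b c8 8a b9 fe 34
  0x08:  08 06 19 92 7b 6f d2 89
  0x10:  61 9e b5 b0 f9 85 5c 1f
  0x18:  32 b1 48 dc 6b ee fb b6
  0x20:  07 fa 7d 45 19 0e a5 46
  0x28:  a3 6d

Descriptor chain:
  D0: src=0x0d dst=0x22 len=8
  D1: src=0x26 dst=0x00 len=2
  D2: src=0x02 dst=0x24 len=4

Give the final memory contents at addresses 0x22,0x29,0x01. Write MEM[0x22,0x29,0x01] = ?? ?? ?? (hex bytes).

MEM[0x22,0x29,0x01] = 6f f9 b5

  after D0: wrote 8B at 0x22 = 6fd289619eb5b0f9
  after D1: wrote 2B at 0x00 = 9eb5
  after D2: wrote 4B at 0x24 = 4bc88ab9
query mem[0x22]=0x6f, mem[0x29]=0xf9, mem[0x01]=0xb5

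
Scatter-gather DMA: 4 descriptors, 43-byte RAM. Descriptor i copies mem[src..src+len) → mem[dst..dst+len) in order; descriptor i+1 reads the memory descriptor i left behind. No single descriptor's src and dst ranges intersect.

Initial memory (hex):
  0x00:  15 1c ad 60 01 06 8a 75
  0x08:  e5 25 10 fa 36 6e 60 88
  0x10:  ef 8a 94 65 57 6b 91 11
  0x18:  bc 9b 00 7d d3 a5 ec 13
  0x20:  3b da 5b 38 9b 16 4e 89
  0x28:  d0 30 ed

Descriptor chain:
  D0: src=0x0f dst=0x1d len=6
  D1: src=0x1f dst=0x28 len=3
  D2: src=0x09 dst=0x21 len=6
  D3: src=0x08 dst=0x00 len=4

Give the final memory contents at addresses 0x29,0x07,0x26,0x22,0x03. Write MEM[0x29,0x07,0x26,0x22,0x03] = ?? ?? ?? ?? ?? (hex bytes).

#0 dst[0x1d+6] := {0x88,0xef,0x8a,0x94,0x65,0x57}
#1 dst[0x28+3] := {0x8a,0x94,0x65}
#2 dst[0x21+6] := {0x25,0x10,0xfa,0x36,0x6e,0x60}
#3 dst[0x00+4] := {0xe5,0x25,0x10,0xfa}
query mem[0x29]=0x94, mem[0x07]=0x75, mem[0x26]=0x60, mem[0x22]=0x10, mem[0x03]=0xfa

MEM[0x29,0x07,0x26,0x22,0x03] = 94 75 60 10 fa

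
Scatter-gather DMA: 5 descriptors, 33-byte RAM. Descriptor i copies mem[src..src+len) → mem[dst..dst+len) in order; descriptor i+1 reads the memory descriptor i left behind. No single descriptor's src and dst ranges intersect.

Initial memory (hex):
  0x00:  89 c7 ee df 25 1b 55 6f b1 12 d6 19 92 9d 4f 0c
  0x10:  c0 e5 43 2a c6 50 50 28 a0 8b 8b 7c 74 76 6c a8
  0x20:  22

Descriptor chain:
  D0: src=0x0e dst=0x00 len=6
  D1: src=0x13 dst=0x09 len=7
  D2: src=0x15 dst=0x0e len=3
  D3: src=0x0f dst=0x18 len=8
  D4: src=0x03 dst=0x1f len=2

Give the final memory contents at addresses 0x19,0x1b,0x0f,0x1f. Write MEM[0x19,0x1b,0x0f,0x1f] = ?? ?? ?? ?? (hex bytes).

MEM[0x19,0x1b,0x0f,0x1f] = 28 43 50 e5

[0] 0x0e->0x00 len=6 : 4f 0c c0 e5 43 2a
[1] 0x13->0x09 len=7 : 2a c6 50 50 28 a0 8b
[2] 0x15->0x0e len=3 : 50 50 28
[3] 0x0f->0x18 len=8 : 50 28 e5 43 2a c6 50 50
[4] 0x03->0x1f len=2 : e5 43
query mem[0x19]=0x28, mem[0x1b]=0x43, mem[0x0f]=0x50, mem[0x1f]=0xe5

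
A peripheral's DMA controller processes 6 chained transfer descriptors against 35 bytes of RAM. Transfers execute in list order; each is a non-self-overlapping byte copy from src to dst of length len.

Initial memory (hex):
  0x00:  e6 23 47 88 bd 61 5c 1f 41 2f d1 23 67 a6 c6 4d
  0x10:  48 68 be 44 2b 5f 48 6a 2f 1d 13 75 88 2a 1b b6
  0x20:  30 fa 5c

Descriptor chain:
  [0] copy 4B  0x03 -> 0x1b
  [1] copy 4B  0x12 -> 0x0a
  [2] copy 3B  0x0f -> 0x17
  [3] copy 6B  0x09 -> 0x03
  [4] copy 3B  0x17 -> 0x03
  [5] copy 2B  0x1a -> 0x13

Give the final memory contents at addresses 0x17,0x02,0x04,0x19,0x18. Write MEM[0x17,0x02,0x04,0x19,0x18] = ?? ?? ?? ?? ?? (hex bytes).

  after D0: wrote 4B at 0x1b = 88bd615c
  after D1: wrote 4B at 0x0a = be442b5f
  after D2: wrote 3B at 0x17 = 4d4868
  after D3: wrote 6B at 0x03 = 2fbe442b5fc6
  after D4: wrote 3B at 0x03 = 4d4868
  after D5: wrote 2B at 0x13 = 1388
query mem[0x17]=0x4d, mem[0x02]=0x47, mem[0x04]=0x48, mem[0x19]=0x68, mem[0x18]=0x48

MEM[0x17,0x02,0x04,0x19,0x18] = 4d 47 48 68 48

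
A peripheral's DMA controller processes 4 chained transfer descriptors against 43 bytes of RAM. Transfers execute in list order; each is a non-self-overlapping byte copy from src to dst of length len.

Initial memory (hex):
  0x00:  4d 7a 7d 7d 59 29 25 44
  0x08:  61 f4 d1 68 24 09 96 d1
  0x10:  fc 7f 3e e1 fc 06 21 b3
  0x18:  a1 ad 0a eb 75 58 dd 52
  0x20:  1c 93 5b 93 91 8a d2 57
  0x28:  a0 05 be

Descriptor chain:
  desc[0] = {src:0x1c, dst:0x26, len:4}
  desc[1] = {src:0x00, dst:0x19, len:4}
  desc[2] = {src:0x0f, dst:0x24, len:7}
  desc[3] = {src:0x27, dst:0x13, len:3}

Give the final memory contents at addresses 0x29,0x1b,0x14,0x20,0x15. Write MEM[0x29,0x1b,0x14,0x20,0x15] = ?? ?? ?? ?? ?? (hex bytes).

MEM[0x29,0x1b,0x14,0x20,0x15] = fc 7d e1 1c fc

[0] 0x1c->0x26 len=4 : 75 58 dd 52
[1] 0x00->0x19 len=4 : 4d 7a 7d 7d
[2] 0x0f->0x24 len=7 : d1 fc 7f 3e e1 fc 06
[3] 0x27->0x13 len=3 : 3e e1 fc
query mem[0x29]=0xfc, mem[0x1b]=0x7d, mem[0x14]=0xe1, mem[0x20]=0x1c, mem[0x15]=0xfc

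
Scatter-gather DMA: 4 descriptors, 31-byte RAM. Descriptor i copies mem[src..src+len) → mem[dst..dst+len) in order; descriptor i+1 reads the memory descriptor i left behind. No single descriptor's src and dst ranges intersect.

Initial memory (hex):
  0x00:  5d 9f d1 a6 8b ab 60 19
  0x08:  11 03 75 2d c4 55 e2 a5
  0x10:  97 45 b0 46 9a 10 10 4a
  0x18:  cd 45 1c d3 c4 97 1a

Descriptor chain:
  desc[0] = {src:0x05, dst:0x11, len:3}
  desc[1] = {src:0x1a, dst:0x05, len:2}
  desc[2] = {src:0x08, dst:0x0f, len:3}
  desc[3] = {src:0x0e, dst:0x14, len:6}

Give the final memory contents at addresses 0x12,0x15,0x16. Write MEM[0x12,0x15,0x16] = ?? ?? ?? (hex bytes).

MEM[0x12,0x15,0x16] = 60 11 03

  after D0: wrote 3B at 0x11 = ab6019
  after D1: wrote 2B at 0x05 = 1cd3
  after D2: wrote 3B at 0x0f = 110375
  after D3: wrote 6B at 0x14 = e21103756019
query mem[0x12]=0x60, mem[0x15]=0x11, mem[0x16]=0x03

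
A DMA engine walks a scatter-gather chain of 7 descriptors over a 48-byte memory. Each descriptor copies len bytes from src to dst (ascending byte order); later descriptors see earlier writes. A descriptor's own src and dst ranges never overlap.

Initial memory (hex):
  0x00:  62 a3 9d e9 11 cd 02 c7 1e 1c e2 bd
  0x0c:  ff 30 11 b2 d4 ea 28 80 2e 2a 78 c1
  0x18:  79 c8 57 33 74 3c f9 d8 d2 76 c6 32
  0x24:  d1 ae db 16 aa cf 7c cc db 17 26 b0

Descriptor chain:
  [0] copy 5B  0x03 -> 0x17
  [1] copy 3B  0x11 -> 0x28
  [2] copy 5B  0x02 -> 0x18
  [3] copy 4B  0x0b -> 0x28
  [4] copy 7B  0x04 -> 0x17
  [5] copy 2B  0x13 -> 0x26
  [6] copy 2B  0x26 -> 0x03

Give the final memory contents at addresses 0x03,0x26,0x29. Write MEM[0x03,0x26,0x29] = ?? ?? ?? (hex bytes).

D0: mem[0x17..0x1b] <- [e9 11 cd 02 c7]
D1: mem[0x28..0x2a] <- [ea 28 80]
D2: mem[0x18..0x1c] <- [9d e9 11 cd 02]
D3: mem[0x28..0x2b] <- [bd ff 30 11]
D4: mem[0x17..0x1d] <- [11 cd 02 c7 1e 1c e2]
D5: mem[0x26..0x27] <- [80 2e]
D6: mem[0x03..0x04] <- [80 2e]
query mem[0x03]=0x80, mem[0x26]=0x80, mem[0x29]=0xff

MEM[0x03,0x26,0x29] = 80 80 ff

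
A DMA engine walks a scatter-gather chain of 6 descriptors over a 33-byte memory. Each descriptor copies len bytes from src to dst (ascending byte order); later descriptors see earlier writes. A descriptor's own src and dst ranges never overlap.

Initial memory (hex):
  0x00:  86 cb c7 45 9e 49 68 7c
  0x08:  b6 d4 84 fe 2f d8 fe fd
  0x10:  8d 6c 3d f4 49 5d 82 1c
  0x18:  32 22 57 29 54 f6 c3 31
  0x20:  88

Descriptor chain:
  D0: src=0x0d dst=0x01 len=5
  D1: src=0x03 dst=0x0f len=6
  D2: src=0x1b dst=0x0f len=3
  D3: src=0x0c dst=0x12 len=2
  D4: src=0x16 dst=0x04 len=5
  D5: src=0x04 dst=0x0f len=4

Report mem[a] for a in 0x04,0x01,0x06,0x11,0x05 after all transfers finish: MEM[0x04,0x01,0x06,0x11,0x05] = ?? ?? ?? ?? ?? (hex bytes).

MEM[0x04,0x01,0x06,0x11,0x05] = 82 d8 32 32 1c

#0 dst[0x01+5] := {0xd8,0xfe,0xfd,0x8d,0x6c}
#1 dst[0x0f+6] := {0xfd,0x8d,0x6c,0x68,0x7c,0xb6}
#2 dst[0x0f+3] := {0x29,0x54,0xf6}
#3 dst[0x12+2] := {0x2f,0xd8}
#4 dst[0x04+5] := {0x82,0x1c,0x32,0x22,0x57}
#5 dst[0x0f+4] := {0x82,0x1c,0x32,0x22}
query mem[0x04]=0x82, mem[0x01]=0xd8, mem[0x06]=0x32, mem[0x11]=0x32, mem[0x05]=0x1c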